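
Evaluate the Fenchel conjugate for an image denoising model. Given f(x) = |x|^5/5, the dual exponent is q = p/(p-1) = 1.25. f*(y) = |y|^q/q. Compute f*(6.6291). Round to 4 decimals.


The conjugate exponent q satisfies 1/p + 1/q = 1.
p = 5, so q = 5/(5 - 1) = 1.25
|y|^q = 6.6291^1.25 = 10.637
f*(6.6291) = 10.637 / 1.25 = 8.5096


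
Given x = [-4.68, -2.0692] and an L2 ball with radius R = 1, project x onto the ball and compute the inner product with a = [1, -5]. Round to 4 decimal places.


Step 1: Compute ||x|| (intermediates to 6 decimals).
||x|| = sqrt((-4.68)^2 + (-2.0692)^2) = 5.117029
Step 2: Project.
Since ||x|| > R, scale = R/||x|| = 1/5.117029 = 0.195426, proj(x) = scale * x
proj(x) = [-0.914594, -0.404375]
Step 3: Dot product.
a^T * proj(x) = 1*(-0.914594) - 5*(-0.404375) = 1.1073


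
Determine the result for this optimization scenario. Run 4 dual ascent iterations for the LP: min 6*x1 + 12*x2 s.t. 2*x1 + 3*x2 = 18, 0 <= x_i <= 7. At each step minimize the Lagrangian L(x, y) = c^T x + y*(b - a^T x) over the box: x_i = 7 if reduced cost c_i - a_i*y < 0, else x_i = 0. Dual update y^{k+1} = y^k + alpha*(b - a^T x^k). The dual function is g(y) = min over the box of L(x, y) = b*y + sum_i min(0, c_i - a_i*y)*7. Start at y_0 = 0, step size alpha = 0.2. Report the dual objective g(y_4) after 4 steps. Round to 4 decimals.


Dual ascent for LP: min 6*x1 + 12*x2, 2*x1 + 3*x2 = 18, 0 <= x_i <= 7
Step 1: y^k = 0.0, reduced costs: (6.0, 12.0)
  x^k = (0.0, 0.0), subgradient = b - a^T x = 18.0
  y^{k+1} = 0.0 + 0.2*18.0 = 3.6
Step 2: y^k = 3.6, reduced costs: (-1.2, 1.2)
  x^k = (7.0, 0.0), subgradient = b - a^T x = 4.0
  y^{k+1} = 3.6 + 0.2*4.0 = 4.4
Step 3: y^k = 4.4, reduced costs: (-2.8, -1.2)
  x^k = (7.0, 7.0), subgradient = b - a^T x = -17.0
  y^{k+1} = 4.4 + 0.2*-17.0 = 1.0
Step 4: y^k = 1.0, reduced costs: (4.0, 9.0)
  x^k = (0.0, 0.0), subgradient = b - a^T x = 18.0
  y^{k+1} = 1.0 + 0.2*18.0 = 4.6
Dual objective at y_4 = 4.6: reduced costs (-3.2, -1.8), box minimizer x = (7.0, 7.0)
g(y_4) = b*y + (c1 - a1*y)*x1 + (c2 - a2*y)*x2 = 18*4.6 + (-3.2)*7.0 + (-1.8)*7.0 = 82.8 - 22.4 - 12.6 = 47.8


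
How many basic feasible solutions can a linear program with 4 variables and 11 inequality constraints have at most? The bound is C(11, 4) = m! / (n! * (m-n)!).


Each vertex corresponds to some choice of n active constraints out of m, so the number of vertices is at most C(m, n) = m! / (n!(m-n)!).
m = 11, n = 4
Numerator: 11 * 10 * 9 * 8
Denominator: 4! = 24
C(11, 4) = 330


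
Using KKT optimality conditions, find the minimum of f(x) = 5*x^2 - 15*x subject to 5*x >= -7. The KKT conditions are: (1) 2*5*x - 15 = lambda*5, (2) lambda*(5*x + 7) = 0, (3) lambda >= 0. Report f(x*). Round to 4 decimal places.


Step 1: Try lambda = 0 (constraint inactive).
Stationarity: 2*5*x - 15 = 0
x* = 15/(2*5) = 1.5
Check constraint: 5*1.5 = 7.5 >= -7 -- satisfied.
Step 2: Compute optimal value.
f(x*) = 5*1.5^2 - 15*1.5 = -11.25


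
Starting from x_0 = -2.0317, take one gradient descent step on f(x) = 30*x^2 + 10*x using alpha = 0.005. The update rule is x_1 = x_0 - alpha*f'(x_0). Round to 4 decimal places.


We compute the gradient at x_0 and apply the update.
f'(x) = 60*x + 10
f'(-2.0317) = 60*-2.0317 + 10 = -111.902
x_1 = -2.0317 - 0.005*-111.902 = -1.4722


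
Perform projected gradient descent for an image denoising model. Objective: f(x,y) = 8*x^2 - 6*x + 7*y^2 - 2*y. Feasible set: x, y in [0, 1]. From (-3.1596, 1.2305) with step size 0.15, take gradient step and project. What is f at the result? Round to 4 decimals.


Step 1: Compute gradient at (-3.1596, 1.2305).
grad_x = 2*8*-3.1596 - 6 = -56.5536
grad_y = 2*7*1.2305 - 2 = 15.227
Step 2: Gradient step.
x_raw = -3.1596 - 0.15*-56.5536 = 5.3234
y_raw = 1.2305 - 0.15*15.227 = -1.0536
Step 3: Project onto [0, 1].
x_proj = clip(5.3234) = 1.0
y_proj = clip(-1.0536) = 0.0
Step 4: Evaluate f.
f(1.0, 0.0) = 2.0


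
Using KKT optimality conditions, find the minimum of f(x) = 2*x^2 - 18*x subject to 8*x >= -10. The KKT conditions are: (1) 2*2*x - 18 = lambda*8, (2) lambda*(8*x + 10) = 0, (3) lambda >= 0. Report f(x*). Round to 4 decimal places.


Step 1: Try lambda = 0 (constraint inactive).
Stationarity: 2*2*x - 18 = 0
x* = 18/(2*2) = 4.5
Check constraint: 8*4.5 = 36.0 >= -10 -- satisfied.
Step 2: Compute optimal value.
f(x*) = 2*4.5^2 - 18*4.5 = -40.5


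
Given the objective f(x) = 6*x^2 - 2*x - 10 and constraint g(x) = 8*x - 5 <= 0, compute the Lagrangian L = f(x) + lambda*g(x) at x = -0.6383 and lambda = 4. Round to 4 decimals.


Step 1: Evaluate f(x).
f(-0.6383) = 6*(-0.6383)^2 - 2*(-0.6383) - 10 = -6.2788
Step 2: Evaluate g(x).
g(-0.6383) = 8*-0.6383 - 5 = -10.1064
Step 3: Compute Lagrangian.
L = -6.2788 + 4*-10.1064 = -46.7044


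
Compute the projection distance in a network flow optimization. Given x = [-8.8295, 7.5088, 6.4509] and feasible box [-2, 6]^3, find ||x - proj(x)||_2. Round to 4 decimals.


Project each component onto [-2, 6].
clip(-8.8295) = -2.0, clip(7.5088) = 6.0, clip(6.4509) = 6.0
Projection = [-2.0, 6.0, 6.0]
Squared diffs: [46.6421, 2.2765, 0.2033]
Distance = sqrt(49.1219) = 7.0087


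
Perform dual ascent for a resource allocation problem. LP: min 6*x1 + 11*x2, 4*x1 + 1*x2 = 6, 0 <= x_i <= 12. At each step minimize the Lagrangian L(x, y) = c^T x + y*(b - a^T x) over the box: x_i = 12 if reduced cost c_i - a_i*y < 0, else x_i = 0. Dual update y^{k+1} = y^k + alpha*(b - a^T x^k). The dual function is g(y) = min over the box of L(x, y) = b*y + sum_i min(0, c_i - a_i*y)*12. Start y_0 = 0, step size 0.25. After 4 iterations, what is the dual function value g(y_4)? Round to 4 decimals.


Dual ascent for LP: min 6*x1 + 11*x2, 4*x1 + 1*x2 = 6, 0 <= x_i <= 12
Step 1: y^k = 0.0, reduced costs: (6.0, 11.0)
  x^k = (0.0, 0.0), subgradient = b - a^T x = 6.0
  y^{k+1} = 0.0 + 0.25*6.0 = 1.5
Step 2: y^k = 1.5, reduced costs: (0.0, 9.5)
  x^k = (0.0, 0.0), subgradient = b - a^T x = 6.0
  y^{k+1} = 1.5 + 0.25*6.0 = 3.0
Step 3: y^k = 3.0, reduced costs: (-6.0, 8.0)
  x^k = (12.0, 0.0), subgradient = b - a^T x = -42.0
  y^{k+1} = 3.0 + 0.25*-42.0 = -7.5
Step 4: y^k = -7.5, reduced costs: (36.0, 18.5)
  x^k = (0.0, 0.0), subgradient = b - a^T x = 6.0
  y^{k+1} = -7.5 + 0.25*6.0 = -6.0
Dual objective at y_4 = -6.0: reduced costs (30.0, 17.0), box minimizer x = (0.0, 0.0)
g(y_4) = b*y + (c1 - a1*y)*x1 + (c2 - a2*y)*x2 = 6*(-6.0) + 30.0*0.0 + 17.0*0.0 = -36.0 + 0.0 + 0.0 = -36.0


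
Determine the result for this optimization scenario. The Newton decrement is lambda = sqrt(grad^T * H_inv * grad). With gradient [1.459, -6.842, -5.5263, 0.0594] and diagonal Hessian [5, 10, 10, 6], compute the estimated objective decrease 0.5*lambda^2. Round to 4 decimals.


Step 1: H is diagonal, so H^(-1) * g = [0.2918, -0.6842, -0.5526, 0.0099].
Step 2: g^T H^(-1) g = sum_i g_i^2 / H_ii
  = (1.459)^2/5 + (-6.842)^2/10 + (-5.5263)^2/10 + (0.0594)^2/6
  = 0.4257 + 4.6813 + 3.054 + 0.0006 = 8.1616
Step 3: Objective decrease = 0.5 * g^T H^(-1) g = 4.0808


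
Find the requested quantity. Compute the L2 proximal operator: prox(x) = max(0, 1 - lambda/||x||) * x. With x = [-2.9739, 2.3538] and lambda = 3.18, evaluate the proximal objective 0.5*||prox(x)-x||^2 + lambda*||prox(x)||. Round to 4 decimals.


Step 1: Compute ||x||.
||x|| = 3.7927
Step 2: Compute scaling factor.
scale = max(0, 1 - 3.18/3.7927) = 0.1615
Step 3: prox(x) = [-0.4804, 0.3802]
||prox(x)|| = 0.6127
Step 4: Proximal objective.
0.5*||prox-x||^2 = 5.0562
lambda*||prox|| = 1.9484
Total = 7.0045


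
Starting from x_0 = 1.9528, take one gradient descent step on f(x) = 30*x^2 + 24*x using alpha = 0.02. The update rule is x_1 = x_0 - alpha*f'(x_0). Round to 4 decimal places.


We compute the gradient at x_0 and apply the update.
f'(x) = 60*x + 24
f'(1.9528) = 60*1.9528 + 24 = 141.168
x_1 = 1.9528 - 0.02*141.168 = -0.8706


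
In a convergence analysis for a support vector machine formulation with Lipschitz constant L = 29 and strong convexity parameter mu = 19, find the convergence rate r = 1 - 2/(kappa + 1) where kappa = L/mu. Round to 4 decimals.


Step 1: Compute the condition number.
kappa = L/mu = 29/19 = 1.5263
Step 2: Compute the convergence rate.
r = 1 - 2/(kappa + 1) = 1 - 2*mu/(L + mu) = (L - mu)/(L + mu) = 10/48 = 0.2083


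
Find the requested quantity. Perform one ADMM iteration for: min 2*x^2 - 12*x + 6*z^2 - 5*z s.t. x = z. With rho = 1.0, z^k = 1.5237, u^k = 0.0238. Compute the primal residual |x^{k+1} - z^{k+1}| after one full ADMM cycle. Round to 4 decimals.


ADMM iteration with rho = 1.0, z^k = 1.5237, u^k = 0.0238
Step 1: x-update.
Minimize 2*x^2 - 12*x + (1.0/2)*(x - 1.5237 + 0.0238)^2
FOC: (2*2 + 1.0)*x = 12 + 1.0*(1.5237 - 0.0238)
x^{k+1} = 2.7
Step 2: z-update.
Minimize 6*z^2 - 5*z + (1.0/2)*(2.7 - z + 0.0238)^2
FOC: (2*6 + 1.0)*z = 5 + 1.0*(2.7 + 0.0238)
z^{k+1} = 0.5941
Step 3: u-update.
u^{k+1} = 0.0238 + 2.7 - 0.5941 = 2.1296
Step 4: Primal residual = |2.7 - 0.5941| = 2.1058


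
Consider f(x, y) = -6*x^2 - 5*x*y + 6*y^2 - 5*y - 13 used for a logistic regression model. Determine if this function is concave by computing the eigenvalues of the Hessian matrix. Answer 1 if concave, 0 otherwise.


The Hessian of f(x,y) = -6*x^2 - 5*x*y + 6*y^2 - 5*y - 13 is:
H = [[-12, -5], [-5, 12]]
Trace = -12 + 12 = 0
Determinant = -12*12 - (-5)^2 = -169
Discriminant = (0)^2 - 4*-169 = 676.0
Eigenvalues: lambda_1 = -13.0, lambda_2 = 13.0
The function is not concave.

0


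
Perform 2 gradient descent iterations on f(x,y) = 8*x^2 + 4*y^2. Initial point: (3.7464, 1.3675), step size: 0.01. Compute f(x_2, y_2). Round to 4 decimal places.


Gradient descent on f(x,y) = 8*x^2 + 4*y^2.
Starting point: (3.7464, 1.3675), alpha = 0.01
Step 1: grad_x = 2*8*3.7464 = 59.9424, grad_y = 2*4*1.3675 = 10.94
  x_1 = 3.7464 - 0.01*59.9424 = 3.147
  y_1 = 1.3675 - 0.01*10.94 = 1.2581
Step 2: grad_x = 2*8*3.147 = 50.3516, grad_y = 2*4*1.2581 = 10.0648
  x_2 = 3.147 - 0.01*50.3516 = 2.6435
  y_2 = 1.2581 - 0.01*10.0648 = 1.1575
f(2.6435, 1.1575) = 8*2.6435^2 + 4*1.1575^2 = 61.2618


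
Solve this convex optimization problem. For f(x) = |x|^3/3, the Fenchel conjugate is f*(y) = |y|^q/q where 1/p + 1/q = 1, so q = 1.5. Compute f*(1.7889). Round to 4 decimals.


The conjugate exponent q satisfies 1/p + 1/q = 1.
p = 3, so q = 3/(3 - 1) = 1.5
|y|^q = 1.7889^1.5 = 2.3926
f*(1.7889) = 2.3926 / 1.5 = 1.5951


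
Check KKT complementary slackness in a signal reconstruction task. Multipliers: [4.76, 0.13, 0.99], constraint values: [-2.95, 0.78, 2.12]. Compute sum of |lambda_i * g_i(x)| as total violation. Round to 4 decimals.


KKT complementary slackness check:
lambda_1 * g_1 = 4.76 * -2.95 = -14.042
lambda_2 * g_2 = 0.13 * 0.78 = 0.1014
lambda_3 * g_3 = 0.99 * 2.12 = 2.0988
Total violation = 14.042 + 0.1014 + 2.0988 = 16.2422


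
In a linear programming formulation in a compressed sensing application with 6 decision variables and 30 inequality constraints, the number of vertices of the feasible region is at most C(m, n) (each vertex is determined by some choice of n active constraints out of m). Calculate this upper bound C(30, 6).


Each vertex corresponds to some choice of n active constraints out of m, so the number of vertices is at most C(m, n) = m! / (n!(m-n)!).
m = 30, n = 6
Numerator: 30 * 29 * 28 * 27 * 26 * 25
Denominator: 6! = 720
C(30, 6) = 593775


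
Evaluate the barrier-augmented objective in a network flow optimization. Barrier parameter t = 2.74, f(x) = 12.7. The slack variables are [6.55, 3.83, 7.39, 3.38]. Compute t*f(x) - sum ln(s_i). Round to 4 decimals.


Step 1: Compute log-barrier.
ln values: [1.8795, 1.3429, 2.0001, 1.2179]
phi = -(1.8795 + 1.3429 + 2.0001 + 1.2179) = -6.4403
Step 2: Compute augmented objective.
t*f(x) = 2.74*12.7 = 34.798
Total = 34.798 - 6.4403 = 28.3577


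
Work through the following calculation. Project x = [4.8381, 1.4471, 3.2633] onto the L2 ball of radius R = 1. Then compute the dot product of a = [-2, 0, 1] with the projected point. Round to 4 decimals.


Step 1: Compute ||x|| (intermediates to 6 decimals).
||x|| = sqrt(4.8381^2 + 1.4471^2 + 3.2633^2) = 6.012523
Step 2: Project.
Since ||x|| > R, scale = R/||x|| = 1/6.012523 = 0.16632, proj(x) = scale * x
proj(x) = [0.804673, 0.240682, 0.542752]
Step 3: Dot product.
a^T * proj(x) = -2*0.804673 + 0*0.240682 + 1*0.542752 = -1.0666


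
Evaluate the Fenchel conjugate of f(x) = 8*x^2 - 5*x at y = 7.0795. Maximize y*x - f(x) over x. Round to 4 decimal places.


f*(y) = sup_x {y*x - a*x^2 - b*x} = sup_x {(y-b)*x - a*x^2}
FOC: (y - b) - 2a*x = 0 => x* = (y - b)/(2a)
x* = (7.0795 + 5)/(2*8) = 0.755
f*(7.0795) = (y-b)^2/(4a) = (7.0795 + 5)^2/(4*8)
= 145.9143/32 = 4.5598


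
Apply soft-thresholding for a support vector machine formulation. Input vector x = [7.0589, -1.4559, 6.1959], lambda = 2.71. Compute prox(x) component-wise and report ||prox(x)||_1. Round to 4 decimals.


Soft-thresholding with lambda = 2.71:
prox(7.0589) = sign(7.0589)*max(|7.0589| - 2.71, 0) = 4.3489
prox(-1.4559) = sign(-1.4559)*max(|-1.4559| - 2.71, 0) = 0.0
prox(6.1959) = sign(6.1959)*max(|6.1959| - 2.71, 0) = 3.4859
prox(x) = [4.3489, 0.0, 3.4859]
||prox(x)||_1 = 4.3489 + 0.0 + 3.4859 = 7.8348


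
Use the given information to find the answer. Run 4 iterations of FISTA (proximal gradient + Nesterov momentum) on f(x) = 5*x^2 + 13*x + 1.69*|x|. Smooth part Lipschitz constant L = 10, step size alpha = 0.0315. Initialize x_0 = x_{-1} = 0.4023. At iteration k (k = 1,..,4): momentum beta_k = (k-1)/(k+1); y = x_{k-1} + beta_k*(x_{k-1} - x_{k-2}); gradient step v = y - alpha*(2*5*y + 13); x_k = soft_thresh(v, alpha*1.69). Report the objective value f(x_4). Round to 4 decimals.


FISTA on f(x) = 5*x^2 + 13*x + 1.69*|x|
L = 10, alpha = 0.0315
Iteration 1: beta = 0.0, y = 0.4023 + 0.0*(0.4023 - 0.4023) = 0.4023
  grad(y) = 17.023, v = y - alpha*grad = -0.1339
  prox(v) = soft_thresh(-0.1339, 0.0532) = -0.0807
Iteration 2: beta = 0.3333, y = -0.0807 + 0.3333*(-0.0807 - 0.4023) = -0.2417
  grad(y) = 10.5831, v = y - alpha*grad = -0.5751
  prox(v) = soft_thresh(-0.5751, 0.0532) = -0.5218
Iteration 3: beta = 0.5, y = -0.5218 + 0.5*(-0.5218 + 0.0807) = -0.7424
  grad(y) = 5.5761, v = y - alpha*grad = -0.918
  prox(v) = soft_thresh(-0.918, 0.0532) = -0.8648
Iteration 4: beta = 0.6, y = -0.8648 + 0.6*(-0.8648 + 0.5218) = -1.0706
  grad(y) = 2.2941, v = y - alpha*grad = -1.1429
  prox(v) = soft_thresh(-1.1429, 0.0532) = -1.0896
f(x_4) = 5*(-1.0896)^2 + 13*(-1.0896) + 1.69*|-1.0896| = -6.3872


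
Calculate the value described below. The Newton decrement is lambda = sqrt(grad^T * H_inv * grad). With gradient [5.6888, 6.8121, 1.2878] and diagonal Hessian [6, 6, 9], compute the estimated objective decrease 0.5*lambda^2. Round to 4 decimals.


Step 1: H is diagonal, so H^(-1) * g = [0.9481, 1.1354, 0.1431].
Step 2: g^T H^(-1) g = sum_i g_i^2 / H_ii
  = (5.6888)^2/6 + (6.8121)^2/6 + (1.2878)^2/9
  = 5.3937 + 7.7341 + 0.1843 = 13.3121
Step 3: Objective decrease = 0.5 * g^T H^(-1) g = 6.6561


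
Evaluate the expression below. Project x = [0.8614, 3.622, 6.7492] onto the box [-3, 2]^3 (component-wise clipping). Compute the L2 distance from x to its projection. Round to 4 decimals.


Project each component onto [-3, 2].
clip(0.8614) = 0.8614, clip(3.622) = 2.0, clip(6.7492) = 2.0
Projection = [0.8614, 2.0, 2.0]
Squared diffs: [0.0, 2.6309, 22.5549]
Distance = sqrt(25.1858) = 5.0185


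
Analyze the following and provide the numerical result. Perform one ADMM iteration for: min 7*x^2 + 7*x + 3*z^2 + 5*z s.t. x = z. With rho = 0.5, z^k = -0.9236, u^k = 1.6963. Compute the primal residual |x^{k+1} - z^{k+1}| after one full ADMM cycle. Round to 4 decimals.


ADMM iteration with rho = 0.5, z^k = -0.9236, u^k = 1.6963
Step 1: x-update.
Minimize 7*x^2 + 7*x + (0.5/2)*(x + 0.9236 + 1.6963)^2
FOC: (2*7 + 0.5)*x = -7 + 0.5*(-0.9236 - 1.6963)
x^{k+1} = -0.5731
Step 2: z-update.
Minimize 3*z^2 + 5*z + (0.5/2)*(-0.5731 - z + 1.6963)^2
FOC: (2*3 + 0.5)*z = -5 + 0.5*(-0.5731 + 1.6963)
z^{k+1} = -0.6828
Step 3: u-update.
u^{k+1} = 1.6963 - 0.5731 + 0.6828 = 1.806
Step 4: Primal residual = |-0.5731 + 0.6828| = 0.1097


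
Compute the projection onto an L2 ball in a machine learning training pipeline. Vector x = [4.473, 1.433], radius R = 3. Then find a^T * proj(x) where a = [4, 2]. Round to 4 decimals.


Step 1: Compute ||x|| (intermediates to 6 decimals).
||x|| = sqrt(4.473^2 + 1.433^2) = 4.696937
Step 2: Project.
Since ||x|| > R, scale = R/||x|| = 3/4.696937 = 0.638714, proj(x) = scale * x
proj(x) = [2.856968, 0.915277]
Step 3: Dot product.
a^T * proj(x) = 4*2.856968 + 2*0.915277 = 13.2584


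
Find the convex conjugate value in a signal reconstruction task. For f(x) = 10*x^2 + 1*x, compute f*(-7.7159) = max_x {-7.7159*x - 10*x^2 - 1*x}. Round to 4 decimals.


f*(y) = sup_x {y*x - a*x^2 - b*x} = sup_x {(y-b)*x - a*x^2}
FOC: (y - b) - 2a*x = 0 => x* = (y - b)/(2a)
x* = (-7.7159 - 1)/(2*10) = -0.4358
f*(-7.7159) = (y-b)^2/(4a) = (-7.7159 - 1)^2/(4*10)
= 75.9669/40 = 1.8992


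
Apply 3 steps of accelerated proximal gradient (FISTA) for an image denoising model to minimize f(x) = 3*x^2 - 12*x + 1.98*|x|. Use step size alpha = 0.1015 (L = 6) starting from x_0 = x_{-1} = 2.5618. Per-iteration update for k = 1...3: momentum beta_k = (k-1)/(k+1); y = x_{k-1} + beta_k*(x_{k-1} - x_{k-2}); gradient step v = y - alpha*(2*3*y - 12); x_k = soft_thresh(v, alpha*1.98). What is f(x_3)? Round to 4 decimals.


FISTA on f(x) = 3*x^2 - 12*x + 1.98*|x|
L = 6, alpha = 0.1015
Iteration 1: beta = 0.0, y = 2.5618 + 0.0*(2.5618 - 2.5618) = 2.5618
  grad(y) = 3.3708, v = y - alpha*grad = 2.2197
  prox(v) = soft_thresh(2.2197, 0.201) = 2.0187
Iteration 2: beta = 0.3333, y = 2.0187 + 0.3333*(2.0187 - 2.5618) = 1.8377
  grad(y) = -0.974, v = y - alpha*grad = 1.9365
  prox(v) = soft_thresh(1.9365, 0.201) = 1.7356
Iteration 3: beta = 0.5, y = 1.7356 + 0.5*(1.7356 - 2.0187) = 1.594
  grad(y) = -2.4361, v = y - alpha*grad = 1.8412
  prox(v) = soft_thresh(1.8412, 0.201) = 1.6403
f(x_3) = 3*1.6403^2 - 12*1.6403 + 1.98*|1.6403| = -8.364


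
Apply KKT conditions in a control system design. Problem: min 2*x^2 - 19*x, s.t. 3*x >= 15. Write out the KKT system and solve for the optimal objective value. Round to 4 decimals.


Step 1: Try lambda = 0 (constraint inactive).
x_unc = 19/(2*2) = 4.75
Check: 3*4.75 = 14.25 < 15 -- violated!
Step 2: Constraint must be active: 3*x = 15
x* = 15/3 = 5.0
lambda = (2*2*5.0 - 19)/3 = 0.3333
Step 3: Compute optimal value.
f(x*) = 2*5.0^2 - 19*5.0 = -45.0


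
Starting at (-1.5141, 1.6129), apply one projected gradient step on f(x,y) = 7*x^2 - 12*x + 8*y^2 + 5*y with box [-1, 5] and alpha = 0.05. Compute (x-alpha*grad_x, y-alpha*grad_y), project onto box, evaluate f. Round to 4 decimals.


Step 1: Compute gradient at (-1.5141, 1.6129).
grad_x = 2*7*-1.5141 - 12 = -33.1974
grad_y = 2*8*1.6129 + 5 = 30.8064
Step 2: Gradient step.
x_raw = -1.5141 - 0.05*-33.1974 = 0.1458
y_raw = 1.6129 - 0.05*30.8064 = 0.0726
Step 3: Project onto [-1, 5].
x_proj = clip(0.1458) = 0.1458
y_proj = clip(0.0726) = 0.0726
Step 4: Evaluate f.
f(0.1458, 0.0726) = -1.1955


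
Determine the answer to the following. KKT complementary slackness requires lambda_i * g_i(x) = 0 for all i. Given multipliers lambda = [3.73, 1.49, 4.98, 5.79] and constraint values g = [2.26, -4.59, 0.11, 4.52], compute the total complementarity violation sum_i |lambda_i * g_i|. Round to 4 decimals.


KKT complementary slackness check:
lambda_1 * g_1 = 3.73 * 2.26 = 8.4298
lambda_2 * g_2 = 1.49 * -4.59 = -6.8391
lambda_3 * g_3 = 4.98 * 0.11 = 0.5478
lambda_4 * g_4 = 5.79 * 4.52 = 26.1708
Total violation = 8.4298 + 6.8391 + 0.5478 + 26.1708 = 41.9875


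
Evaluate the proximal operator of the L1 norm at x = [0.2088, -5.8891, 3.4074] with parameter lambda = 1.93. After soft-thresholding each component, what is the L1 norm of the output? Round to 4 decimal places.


Soft-thresholding with lambda = 1.93:
prox(0.2088) = sign(0.2088)*max(|0.2088| - 1.93, 0) = 0.0
prox(-5.8891) = sign(-5.8891)*max(|-5.8891| - 1.93, 0) = -3.9591
prox(3.4074) = sign(3.4074)*max(|3.4074| - 1.93, 0) = 1.4774
prox(x) = [0.0, -3.9591, 1.4774]
||prox(x)||_1 = 0.0 + 3.9591 + 1.4774 = 5.4365


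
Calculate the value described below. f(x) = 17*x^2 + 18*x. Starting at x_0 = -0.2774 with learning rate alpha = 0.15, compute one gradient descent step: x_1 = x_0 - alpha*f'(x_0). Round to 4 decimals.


We compute the gradient at x_0 and apply the update.
f'(x) = 34*x + 18
f'(-0.2774) = 34*-0.2774 + 18 = 8.5684
x_1 = -0.2774 - 0.15*8.5684 = -1.5627


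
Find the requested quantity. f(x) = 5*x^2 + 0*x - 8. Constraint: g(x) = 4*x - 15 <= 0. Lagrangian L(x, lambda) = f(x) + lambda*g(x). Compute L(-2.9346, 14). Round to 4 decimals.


Step 1: Evaluate f(x).
f(-2.9346) = 5*(-2.9346)^2 + 0*(-2.9346) - 8 = 35.0594
Step 2: Evaluate g(x).
g(-2.9346) = 4*-2.9346 - 15 = -26.7384
Step 3: Compute Lagrangian.
L = 35.0594 + 14*-26.7384 = -339.2782


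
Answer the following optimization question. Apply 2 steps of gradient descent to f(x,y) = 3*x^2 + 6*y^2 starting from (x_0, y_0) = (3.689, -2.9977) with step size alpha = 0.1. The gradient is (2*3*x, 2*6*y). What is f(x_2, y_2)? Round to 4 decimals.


Gradient descent on f(x,y) = 3*x^2 + 6*y^2.
Starting point: (3.689, -2.9977), alpha = 0.1
Step 1: grad_x = 2*3*3.689 = 22.134, grad_y = 2*6*-2.9977 = -35.9724
  x_1 = 3.689 - 0.1*22.134 = 1.4756
  y_1 = -2.9977 - 0.1*-35.9724 = 0.5995
Step 2: grad_x = 2*3*1.4756 = 8.8536, grad_y = 2*6*0.5995 = 7.1945
  x_2 = 1.4756 - 0.1*8.8536 = 0.5902
  y_2 = 0.5995 - 0.1*7.1945 = -0.1199
f(0.5902, -0.1199) = 3*0.5902^2 + 6*(-0.1199)^2 = 1.1314


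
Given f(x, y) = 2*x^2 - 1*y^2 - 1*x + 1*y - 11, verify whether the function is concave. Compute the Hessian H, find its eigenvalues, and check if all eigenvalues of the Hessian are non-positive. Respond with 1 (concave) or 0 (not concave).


The Hessian of f(x,y) = 2*x^2 - 1*y^2 - 1*x + 1*y - 11 is:
H = [[4, 0], [0, -2]]
Trace = 4 - 2 = 2
Determinant = 4*-2 - (0)^2 = -8
Discriminant = (2)^2 - 4*-8 = 36.0
Eigenvalues: lambda_1 = -2.0, lambda_2 = 4.0
The function is not concave.

0


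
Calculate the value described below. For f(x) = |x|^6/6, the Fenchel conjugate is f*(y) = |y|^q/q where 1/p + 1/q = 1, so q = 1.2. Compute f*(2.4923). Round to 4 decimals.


The conjugate exponent q satisfies 1/p + 1/q = 1.
p = 6, so q = 6/(6 - 1) = 1.2
|y|^q = 2.4923^1.2 = 2.9917
f*(2.4923) = 2.9917 / 1.2 = 2.4931


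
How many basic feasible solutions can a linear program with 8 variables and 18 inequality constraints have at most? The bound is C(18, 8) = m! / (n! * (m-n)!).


Each vertex corresponds to some choice of n active constraints out of m, so the number of vertices is at most C(m, n) = m! / (n!(m-n)!).
m = 18, n = 8
Numerator: 18 * 17 * 16 * 15 * 14 * 13 * 12 * 11
Denominator: 8! = 40320
C(18, 8) = 43758


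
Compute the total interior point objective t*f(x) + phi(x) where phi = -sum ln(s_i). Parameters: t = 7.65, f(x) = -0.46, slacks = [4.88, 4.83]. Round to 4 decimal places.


Step 1: Compute log-barrier.
ln values: [1.5851, 1.5748]
phi = -(1.5851 + 1.5748) = -3.16
Step 2: Compute augmented objective.
t*f(x) = 7.65*-0.46 = -3.519
Total = -3.519 - 3.16 = -6.679


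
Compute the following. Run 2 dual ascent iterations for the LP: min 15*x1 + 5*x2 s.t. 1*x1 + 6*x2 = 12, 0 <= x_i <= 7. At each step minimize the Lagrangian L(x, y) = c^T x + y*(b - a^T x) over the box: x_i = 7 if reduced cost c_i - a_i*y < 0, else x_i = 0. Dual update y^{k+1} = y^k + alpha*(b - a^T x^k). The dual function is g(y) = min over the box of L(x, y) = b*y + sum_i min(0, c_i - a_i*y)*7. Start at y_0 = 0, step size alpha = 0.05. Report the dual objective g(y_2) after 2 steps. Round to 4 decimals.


Dual ascent for LP: min 15*x1 + 5*x2, 1*x1 + 6*x2 = 12, 0 <= x_i <= 7
Step 1: y^k = 0.0, reduced costs: (15.0, 5.0)
  x^k = (0.0, 0.0), subgradient = b - a^T x = 12.0
  y^{k+1} = 0.0 + 0.05*12.0 = 0.6
Step 2: y^k = 0.6, reduced costs: (14.4, 1.4)
  x^k = (0.0, 0.0), subgradient = b - a^T x = 12.0
  y^{k+1} = 0.6 + 0.05*12.0 = 1.2
Dual objective at y_2 = 1.2: reduced costs (13.8, -2.2), box minimizer x = (0.0, 7.0)
g(y_2) = b*y + (c1 - a1*y)*x1 + (c2 - a2*y)*x2 = 12*1.2 + 13.8*0.0 + (-2.2)*7.0 = 14.4 + 0.0 - 15.4 = -1.0


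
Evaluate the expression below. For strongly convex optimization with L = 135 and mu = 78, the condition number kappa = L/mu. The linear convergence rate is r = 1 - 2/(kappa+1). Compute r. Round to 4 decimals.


Step 1: Compute the condition number.
kappa = L/mu = 135/78 = 1.7308
Step 2: Compute the convergence rate.
r = 1 - 2/(kappa + 1) = 1 - 2*mu/(L + mu) = (L - mu)/(L + mu) = 57/213 = 0.2676


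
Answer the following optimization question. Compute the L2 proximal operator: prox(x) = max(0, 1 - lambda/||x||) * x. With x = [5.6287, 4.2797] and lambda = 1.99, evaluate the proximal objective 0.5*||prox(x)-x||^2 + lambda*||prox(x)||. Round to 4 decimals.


Step 1: Compute ||x||.
||x|| = 7.0709
Step 2: Compute scaling factor.
scale = max(0, 1 - 1.99/7.0709) = 0.7186
Step 3: prox(x) = [4.0446, 3.0752]
||prox(x)|| = 5.0809
Step 4: Proximal objective.
0.5*||prox-x||^2 = 1.9801
lambda*||prox|| = 10.111
Total = 12.0911


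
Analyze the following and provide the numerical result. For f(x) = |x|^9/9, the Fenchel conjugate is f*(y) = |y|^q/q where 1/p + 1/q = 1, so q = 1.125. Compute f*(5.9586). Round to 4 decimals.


The conjugate exponent q satisfies 1/p + 1/q = 1.
p = 9, so q = 9/(9 - 1) = 1.125
|y|^q = 5.9586^1.125 = 7.448
f*(5.9586) = 7.448 / 1.125 = 6.6204


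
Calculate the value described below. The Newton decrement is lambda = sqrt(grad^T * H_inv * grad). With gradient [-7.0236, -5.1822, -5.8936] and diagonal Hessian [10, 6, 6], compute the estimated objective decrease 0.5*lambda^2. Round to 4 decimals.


Step 1: H is diagonal, so H^(-1) * g = [-0.7024, -0.8637, -0.9823].
Step 2: g^T H^(-1) g = sum_i g_i^2 / H_ii
  = (-7.0236)^2/10 + (-5.1822)^2/6 + (-5.8936)^2/6
  = 4.9331 + 4.4759 + 5.7891 = 15.198
Step 3: Objective decrease = 0.5 * g^T H^(-1) g = 7.599


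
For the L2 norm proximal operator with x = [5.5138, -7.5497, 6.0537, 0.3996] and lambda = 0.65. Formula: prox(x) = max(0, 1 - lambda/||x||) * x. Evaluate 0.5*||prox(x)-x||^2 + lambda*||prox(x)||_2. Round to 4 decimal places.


Step 1: Compute ||x||.
||x|| = 11.1448
Step 2: Compute scaling factor.
scale = max(0, 1 - 0.65/11.1448) = 0.9417
Step 3: prox(x) = [5.1922, -7.1094, 5.7006, 0.3763]
||prox(x)|| = 10.4948
Step 4: Proximal objective.
0.5*||prox-x||^2 = 0.2113
lambda*||prox|| = 6.8216
Total = 7.0329


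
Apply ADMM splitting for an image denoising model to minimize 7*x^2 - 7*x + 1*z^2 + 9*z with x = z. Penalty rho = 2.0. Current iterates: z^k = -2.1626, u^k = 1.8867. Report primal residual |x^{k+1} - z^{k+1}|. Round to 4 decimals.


ADMM iteration with rho = 2.0, z^k = -2.1626, u^k = 1.8867
Step 1: x-update.
Minimize 7*x^2 - 7*x + (2.0/2)*(x + 2.1626 + 1.8867)^2
FOC: (2*7 + 2.0)*x = 7 + 2.0*(-2.1626 - 1.8867)
x^{k+1} = -0.0687
Step 2: z-update.
Minimize 1*z^2 + 9*z + (2.0/2)*(-0.0687 - z + 1.8867)^2
FOC: (2*1 + 2.0)*z = -9 + 2.0*(-0.0687 + 1.8867)
z^{k+1} = -1.341
Step 3: u-update.
u^{k+1} = 1.8867 - 0.0687 + 1.341 = 3.159
Step 4: Primal residual = |-0.0687 + 1.341| = 1.2723


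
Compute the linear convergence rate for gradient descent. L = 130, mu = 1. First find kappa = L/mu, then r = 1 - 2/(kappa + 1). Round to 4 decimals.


Step 1: Compute the condition number.
kappa = L/mu = 130/1 = 130.0
Step 2: Compute the convergence rate.
r = 1 - 2/(kappa + 1) = 1 - 2*mu/(L + mu) = (L - mu)/(L + mu) = 129/131 = 0.9847


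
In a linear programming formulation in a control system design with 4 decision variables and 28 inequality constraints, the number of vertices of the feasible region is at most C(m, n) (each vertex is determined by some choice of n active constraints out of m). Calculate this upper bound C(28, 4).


Each vertex corresponds to some choice of n active constraints out of m, so the number of vertices is at most C(m, n) = m! / (n!(m-n)!).
m = 28, n = 4
Numerator: 28 * 27 * 26 * 25
Denominator: 4! = 24
C(28, 4) = 20475


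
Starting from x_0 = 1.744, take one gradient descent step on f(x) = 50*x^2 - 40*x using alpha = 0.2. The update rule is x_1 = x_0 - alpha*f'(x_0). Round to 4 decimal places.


We compute the gradient at x_0 and apply the update.
f'(x) = 100*x - 40
f'(1.744) = 100*1.744 - 40 = 134.4
x_1 = 1.744 - 0.2*134.4 = -25.136


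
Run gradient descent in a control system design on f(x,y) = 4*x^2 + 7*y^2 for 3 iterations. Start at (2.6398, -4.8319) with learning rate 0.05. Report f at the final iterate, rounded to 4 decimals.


Gradient descent on f(x,y) = 4*x^2 + 7*y^2.
Starting point: (2.6398, -4.8319), alpha = 0.05
Step 1: grad_x = 2*4*2.6398 = 21.1184, grad_y = 2*7*-4.8319 = -67.6466
  x_1 = 2.6398 - 0.05*21.1184 = 1.5839
  y_1 = -4.8319 - 0.05*-67.6466 = -1.4496
Step 2: grad_x = 2*4*1.5839 = 12.671, grad_y = 2*7*-1.4496 = -20.294
  x_2 = 1.5839 - 0.05*12.671 = 0.9503
  y_2 = -1.4496 - 0.05*-20.294 = -0.4349
Step 3: grad_x = 2*4*0.9503 = 7.6026, grad_y = 2*7*-0.4349 = -6.0882
  x_3 = 0.9503 - 0.05*7.6026 = 0.5702
  y_3 = -0.4349 - 0.05*-6.0882 = -0.1305
f(0.5702, -0.1305) = 4*0.5702^2 + 7*(-0.1305)^2 = 1.4196


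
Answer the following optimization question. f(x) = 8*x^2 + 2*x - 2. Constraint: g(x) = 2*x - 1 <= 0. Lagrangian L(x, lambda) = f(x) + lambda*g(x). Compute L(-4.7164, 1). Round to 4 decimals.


Step 1: Evaluate f(x).
f(-4.7164) = 8*(-4.7164)^2 + 2*(-4.7164) - 2 = 166.5226
Step 2: Evaluate g(x).
g(-4.7164) = 2*-4.7164 - 1 = -10.4328
Step 3: Compute Lagrangian.
L = 166.5226 + 1*-10.4328 = 156.0898


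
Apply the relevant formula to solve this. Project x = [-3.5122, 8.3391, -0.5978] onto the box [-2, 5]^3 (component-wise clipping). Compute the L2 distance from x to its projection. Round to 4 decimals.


Project each component onto [-2, 5].
clip(-3.5122) = -2.0, clip(8.3391) = 5.0, clip(-0.5978) = -0.5978
Projection = [-2.0, 5.0, -0.5978]
Squared diffs: [2.2867, 11.1496, 0.0]
Distance = sqrt(13.4363) = 3.6656


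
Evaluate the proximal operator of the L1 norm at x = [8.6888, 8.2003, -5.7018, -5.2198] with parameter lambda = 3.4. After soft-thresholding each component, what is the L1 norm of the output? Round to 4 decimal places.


Soft-thresholding with lambda = 3.4:
prox(8.6888) = sign(8.6888)*max(|8.6888| - 3.4, 0) = 5.2888
prox(8.2003) = sign(8.2003)*max(|8.2003| - 3.4, 0) = 4.8003
prox(-5.7018) = sign(-5.7018)*max(|-5.7018| - 3.4, 0) = -2.3018
prox(-5.2198) = sign(-5.2198)*max(|-5.2198| - 3.4, 0) = -1.8198
prox(x) = [5.2888, 4.8003, -2.3018, -1.8198]
||prox(x)||_1 = 5.2888 + 4.8003 + 2.3018 + 1.8198 = 14.2107


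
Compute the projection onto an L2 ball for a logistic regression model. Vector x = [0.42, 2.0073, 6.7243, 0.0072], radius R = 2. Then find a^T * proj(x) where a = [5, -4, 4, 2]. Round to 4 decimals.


Step 1: Compute ||x|| (intermediates to 6 decimals).
||x|| = sqrt(0.42^2 + 2.0073^2 + 6.7243^2 + 0.0072^2) = 7.030072
Step 2: Project.
Since ||x|| > R, scale = R/||x|| = 2/7.030072 = 0.284492, proj(x) = scale * x
proj(x) = [0.119487, 0.571061, 1.91301, 0.002048]
Step 3: Dot product.
a^T * proj(x) = 5*0.119487 - 4*0.571061 + 4*1.91301 + 2*0.002048 = 5.9693


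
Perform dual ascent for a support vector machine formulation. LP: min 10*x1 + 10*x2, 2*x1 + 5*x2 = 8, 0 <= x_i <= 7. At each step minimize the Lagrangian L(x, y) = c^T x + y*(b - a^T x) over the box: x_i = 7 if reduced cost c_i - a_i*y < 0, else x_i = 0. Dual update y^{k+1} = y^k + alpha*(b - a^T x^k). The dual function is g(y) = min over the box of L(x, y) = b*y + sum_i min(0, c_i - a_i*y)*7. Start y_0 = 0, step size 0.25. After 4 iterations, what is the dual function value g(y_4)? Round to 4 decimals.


Dual ascent for LP: min 10*x1 + 10*x2, 2*x1 + 5*x2 = 8, 0 <= x_i <= 7
Step 1: y^k = 0.0, reduced costs: (10.0, 10.0)
  x^k = (0.0, 0.0), subgradient = b - a^T x = 8.0
  y^{k+1} = 0.0 + 0.25*8.0 = 2.0
Step 2: y^k = 2.0, reduced costs: (6.0, 0.0)
  x^k = (0.0, 0.0), subgradient = b - a^T x = 8.0
  y^{k+1} = 2.0 + 0.25*8.0 = 4.0
Step 3: y^k = 4.0, reduced costs: (2.0, -10.0)
  x^k = (0.0, 7.0), subgradient = b - a^T x = -27.0
  y^{k+1} = 4.0 + 0.25*-27.0 = -2.75
Step 4: y^k = -2.75, reduced costs: (15.5, 23.75)
  x^k = (0.0, 0.0), subgradient = b - a^T x = 8.0
  y^{k+1} = -2.75 + 0.25*8.0 = -0.75
Dual objective at y_4 = -0.75: reduced costs (11.5, 13.75), box minimizer x = (0.0, 0.0)
g(y_4) = b*y + (c1 - a1*y)*x1 + (c2 - a2*y)*x2 = 8*(-0.75) + 11.5*0.0 + 13.75*0.0 = -6.0 + 0.0 + 0.0 = -6.0


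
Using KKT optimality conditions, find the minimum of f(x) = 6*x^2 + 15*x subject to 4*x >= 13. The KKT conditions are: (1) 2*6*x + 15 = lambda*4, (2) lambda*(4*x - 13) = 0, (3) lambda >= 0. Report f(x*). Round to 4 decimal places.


Step 1: Try lambda = 0 (constraint inactive).
x_unc = -15/(2*6) = -1.25
Check: 4*-1.25 = -5.0 < 13 -- violated!
Step 2: Constraint must be active: 4*x = 13
x* = 13/4 = 3.25
lambda = (2*6*3.25 + 15)/4 = 13.5
Step 3: Compute optimal value.
f(x*) = 6*3.25^2 + 15*3.25 = 112.125


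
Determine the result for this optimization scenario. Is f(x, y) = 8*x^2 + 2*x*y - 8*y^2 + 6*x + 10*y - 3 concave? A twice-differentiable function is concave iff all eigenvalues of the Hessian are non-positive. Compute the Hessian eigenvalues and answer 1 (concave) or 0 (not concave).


The Hessian of f(x,y) = 8*x^2 + 2*x*y - 8*y^2 + 6*x + 10*y - 3 is:
H = [[16, 2], [2, -16]]
Trace = 16 - 16 = 0
Determinant = 16*-16 - (2)^2 = -260
Discriminant = (0)^2 - 4*-260 = 1040.0
Eigenvalues: lambda_1 = -16.1245, lambda_2 = 16.1245
The function is not concave.

0


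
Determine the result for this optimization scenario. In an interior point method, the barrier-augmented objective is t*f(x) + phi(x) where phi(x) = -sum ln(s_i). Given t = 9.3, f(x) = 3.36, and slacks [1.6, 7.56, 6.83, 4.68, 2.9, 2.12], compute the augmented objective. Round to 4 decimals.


Step 1: Compute log-barrier.
ln values: [0.47, 2.0229, 1.9213, 1.5433, 1.0647, 0.7514]
phi = -(0.47 + 2.0229 + 1.9213 + 1.5433 + 1.0647 + 0.7514) = -7.7736
Step 2: Compute augmented objective.
t*f(x) = 9.3*3.36 = 31.248
Total = 31.248 - 7.7736 = 23.4744


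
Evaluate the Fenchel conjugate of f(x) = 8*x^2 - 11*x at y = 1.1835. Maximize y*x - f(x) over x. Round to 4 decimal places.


f*(y) = sup_x {y*x - a*x^2 - b*x} = sup_x {(y-b)*x - a*x^2}
FOC: (y - b) - 2a*x = 0 => x* = (y - b)/(2a)
x* = (1.1835 + 11)/(2*8) = 0.7615
f*(1.1835) = (y-b)^2/(4a) = (1.1835 + 11)^2/(4*8)
= 148.4377/32 = 4.6387


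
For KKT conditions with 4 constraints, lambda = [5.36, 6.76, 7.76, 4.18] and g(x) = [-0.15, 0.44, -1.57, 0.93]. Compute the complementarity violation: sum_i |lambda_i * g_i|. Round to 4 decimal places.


KKT complementary slackness check:
lambda_1 * g_1 = 5.36 * -0.15 = -0.804
lambda_2 * g_2 = 6.76 * 0.44 = 2.9744
lambda_3 * g_3 = 7.76 * -1.57 = -12.1832
lambda_4 * g_4 = 4.18 * 0.93 = 3.8874
Total violation = 0.804 + 2.9744 + 12.1832 + 3.8874 = 19.849


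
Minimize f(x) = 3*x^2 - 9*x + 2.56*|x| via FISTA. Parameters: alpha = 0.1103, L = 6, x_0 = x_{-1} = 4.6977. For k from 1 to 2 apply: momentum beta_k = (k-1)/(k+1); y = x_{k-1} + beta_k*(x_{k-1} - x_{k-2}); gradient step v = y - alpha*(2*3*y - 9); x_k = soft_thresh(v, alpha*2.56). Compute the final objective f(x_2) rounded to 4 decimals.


FISTA on f(x) = 3*x^2 - 9*x + 2.56*|x|
L = 6, alpha = 0.1103
Iteration 1: beta = 0.0, y = 4.6977 + 0.0*(4.6977 - 4.6977) = 4.6977
  grad(y) = 19.1862, v = y - alpha*grad = 2.5815
  prox(v) = soft_thresh(2.5815, 0.2824) = 2.2991
Iteration 2: beta = 0.3333, y = 2.2991 + 0.3333*(2.2991 - 4.6977) = 1.4996
  grad(y) = -0.0026, v = y - alpha*grad = 1.4999
  prox(v) = soft_thresh(1.4999, 0.2824) = 1.2175
f(x_2) = 3*1.2175^2 - 9*1.2175 + 2.56*|1.2175| = -3.3938


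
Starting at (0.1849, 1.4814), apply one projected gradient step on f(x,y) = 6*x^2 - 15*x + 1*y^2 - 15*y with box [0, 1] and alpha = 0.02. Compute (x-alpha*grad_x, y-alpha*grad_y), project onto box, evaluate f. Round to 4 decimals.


Step 1: Compute gradient at (0.1849, 1.4814).
grad_x = 2*6*0.1849 - 15 = -12.7812
grad_y = 2*1*1.4814 - 15 = -12.0372
Step 2: Gradient step.
x_raw = 0.1849 - 0.02*-12.7812 = 0.4405
y_raw = 1.4814 - 0.02*-12.0372 = 1.7221
Step 3: Project onto [0, 1].
x_proj = clip(0.4405) = 0.4405
y_proj = clip(1.7221) = 1.0
Step 4: Evaluate f.
f(0.4405, 1.0) = -19.4435


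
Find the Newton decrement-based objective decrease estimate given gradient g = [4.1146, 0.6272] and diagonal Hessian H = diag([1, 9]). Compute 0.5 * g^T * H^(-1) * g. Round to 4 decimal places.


Step 1: H is diagonal, so H^(-1) * g = [4.1146, 0.0697].
Step 2: g^T H^(-1) g = sum_i g_i^2 / H_ii
  = (4.1146)^2/1 + (0.6272)^2/9
  = 16.9299 + 0.0437 = 16.9736
Step 3: Objective decrease = 0.5 * g^T H^(-1) g = 8.4868


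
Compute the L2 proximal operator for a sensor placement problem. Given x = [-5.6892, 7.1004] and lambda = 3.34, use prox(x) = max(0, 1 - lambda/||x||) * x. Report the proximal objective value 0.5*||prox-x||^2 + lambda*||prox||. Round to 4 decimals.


Step 1: Compute ||x||.
||x|| = 9.0985
Step 2: Compute scaling factor.
scale = max(0, 1 - 3.34/9.0985) = 0.6329
Step 3: prox(x) = [-3.6007, 4.4939]
||prox(x)|| = 5.7585
Step 4: Proximal objective.
0.5*||prox-x||^2 = 5.5778
lambda*||prox|| = 19.2334
Total = 24.8112


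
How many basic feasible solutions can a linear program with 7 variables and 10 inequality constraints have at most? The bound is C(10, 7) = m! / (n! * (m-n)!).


Each vertex corresponds to some choice of n active constraints out of m, so the number of vertices is at most C(m, n) = m! / (n!(m-n)!).
m = 10, n = 7
Numerator: 10 * 9 * 8 * 7 * 6 * 5 * 4
Denominator: 7! = 5040
C(10, 7) = 120


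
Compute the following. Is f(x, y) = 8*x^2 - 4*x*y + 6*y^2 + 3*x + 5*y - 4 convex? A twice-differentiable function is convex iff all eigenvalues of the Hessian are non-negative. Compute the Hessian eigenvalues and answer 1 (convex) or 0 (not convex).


The Hessian of f(x,y) = 8*x^2 - 4*x*y + 6*y^2 + 3*x + 5*y - 4 is:
H = [[16, -4], [-4, 12]]
Trace = 16 + 12 = 28
Determinant = 16*12 - (-4)^2 = 176
Discriminant = (28)^2 - 4*176 = 80.0
Eigenvalues: lambda_1 = 9.5279, lambda_2 = 18.4721
The function is convex.

1


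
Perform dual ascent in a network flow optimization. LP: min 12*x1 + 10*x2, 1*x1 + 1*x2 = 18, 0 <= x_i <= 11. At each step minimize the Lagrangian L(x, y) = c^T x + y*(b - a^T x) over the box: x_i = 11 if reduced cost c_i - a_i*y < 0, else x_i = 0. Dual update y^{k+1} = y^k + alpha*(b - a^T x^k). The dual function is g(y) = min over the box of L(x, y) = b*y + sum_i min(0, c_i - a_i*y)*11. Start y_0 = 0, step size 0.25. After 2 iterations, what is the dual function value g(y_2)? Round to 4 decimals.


Dual ascent for LP: min 12*x1 + 10*x2, 1*x1 + 1*x2 = 18, 0 <= x_i <= 11
Step 1: y^k = 0.0, reduced costs: (12.0, 10.0)
  x^k = (0.0, 0.0), subgradient = b - a^T x = 18.0
  y^{k+1} = 0.0 + 0.25*18.0 = 4.5
Step 2: y^k = 4.5, reduced costs: (7.5, 5.5)
  x^k = (0.0, 0.0), subgradient = b - a^T x = 18.0
  y^{k+1} = 4.5 + 0.25*18.0 = 9.0
Dual objective at y_2 = 9.0: reduced costs (3.0, 1.0), box minimizer x = (0.0, 0.0)
g(y_2) = b*y + (c1 - a1*y)*x1 + (c2 - a2*y)*x2 = 18*9.0 + 3.0*0.0 + 1.0*0.0 = 162.0 + 0.0 + 0.0 = 162.0


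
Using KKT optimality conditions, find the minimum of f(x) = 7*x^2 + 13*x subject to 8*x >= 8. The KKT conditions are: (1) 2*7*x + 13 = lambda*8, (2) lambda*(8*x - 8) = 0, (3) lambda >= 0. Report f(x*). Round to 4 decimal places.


Step 1: Try lambda = 0 (constraint inactive).
x_unc = -13/(2*7) = -0.9286
Check: 8*-0.9286 = -7.4288 < 8 -- violated!
Step 2: Constraint must be active: 8*x = 8
x* = 8/8 = 1.0
lambda = (2*7*1.0 + 13)/8 = 3.375
Step 3: Compute optimal value.
f(x*) = 7*1.0^2 + 13*1.0 = 20.0


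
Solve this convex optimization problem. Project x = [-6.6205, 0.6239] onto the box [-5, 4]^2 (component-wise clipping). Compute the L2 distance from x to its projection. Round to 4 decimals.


Project each component onto [-5, 4].
clip(-6.6205) = -5.0, clip(0.6239) = 0.6239
Projection = [-5.0, 0.6239]
Squared diffs: [2.626, 0.0]
Distance = sqrt(2.626) = 1.6205
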